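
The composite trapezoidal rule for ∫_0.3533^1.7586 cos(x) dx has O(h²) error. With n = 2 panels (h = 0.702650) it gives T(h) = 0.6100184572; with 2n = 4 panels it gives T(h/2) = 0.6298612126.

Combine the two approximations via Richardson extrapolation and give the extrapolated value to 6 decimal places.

0.636475

The method has order 2: 2^2 = 4.
2^2*A(h/2) = 2.5194448504; minus A(h) gives 1.9094263932.
1.9094263932 ÷ 3 = 0.6364754644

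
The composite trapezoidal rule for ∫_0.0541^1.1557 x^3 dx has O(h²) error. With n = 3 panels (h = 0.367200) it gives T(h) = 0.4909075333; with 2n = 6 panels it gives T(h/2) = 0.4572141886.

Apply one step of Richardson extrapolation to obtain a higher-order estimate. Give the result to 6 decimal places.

0.445983

Method order is 2; weight 2^2 = 4.
A(h/2) − A(h) = 0.4572141886 − 0.4909075333 = -0.0336933447
Divide by 2^2 − 1 = 3: (-0.0336933447)/3 = -0.0112311149
R = 0.4572141886 − 0.0112311149 = 0.4459830737
Gap between inputs: 3.369e-02; correction applied: −0.0112311149.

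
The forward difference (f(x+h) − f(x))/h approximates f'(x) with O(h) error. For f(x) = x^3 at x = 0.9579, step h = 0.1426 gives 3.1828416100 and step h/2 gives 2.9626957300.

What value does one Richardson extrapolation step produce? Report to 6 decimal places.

2.742550

Order 1 gives 2^r = 2 and 2^r − 1 = 1.
2 × 2.9626957300 − 3.1828416100 = 2.7425498500
R = 2.7425498500/1 = 2.7425498500
Gap between inputs: 2.201e-01; correction applied: −0.2201458800.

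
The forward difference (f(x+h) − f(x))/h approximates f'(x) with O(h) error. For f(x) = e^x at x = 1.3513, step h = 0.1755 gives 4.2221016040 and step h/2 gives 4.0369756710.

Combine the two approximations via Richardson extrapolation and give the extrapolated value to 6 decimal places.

3.851850

r = 1: numerator weight 2, denominator 1.
Difference of the inputs: 4.0369756710 − 4.2221016040 = -0.1851259330
Divide by 2^1 − 1 = 1: (-0.1851259330)/1 = -0.1851259330
R = A(h/2) + (A(h/2) − A(h))/1 = 4.0369756710 − 0.1851259330 = 3.8518497380
Gap between inputs: 1.851e-01; correction applied: −0.1851259330.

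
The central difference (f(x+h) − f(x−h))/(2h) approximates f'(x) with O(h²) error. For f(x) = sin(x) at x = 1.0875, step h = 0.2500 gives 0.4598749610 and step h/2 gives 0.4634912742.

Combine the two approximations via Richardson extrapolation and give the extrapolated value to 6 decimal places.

r = 2: numerator weight 4, denominator 3.
A(h/2) − A(h) = 0.4634912742 − 0.4598749610 = 0.0036163132
Divide by 2^2 − 1 = 3: 0.0036163132/3 = 0.0012054377
R = A(h/2) + (A(h/2) − A(h))/3 = 0.4634912742 + 0.0012054377 = 0.4646967119

0.464697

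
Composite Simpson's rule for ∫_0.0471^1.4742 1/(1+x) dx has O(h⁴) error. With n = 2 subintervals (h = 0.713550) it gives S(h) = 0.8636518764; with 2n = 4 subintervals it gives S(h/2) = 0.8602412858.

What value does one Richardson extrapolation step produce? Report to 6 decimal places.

0.860014

With r = 4 the leading error scales as h^4, so the weight is 2^4 = 16.
16·0.8602412858 − 0.8636518764 = 12.9002086964
12.9002086964 ÷ 15 = 0.8600139131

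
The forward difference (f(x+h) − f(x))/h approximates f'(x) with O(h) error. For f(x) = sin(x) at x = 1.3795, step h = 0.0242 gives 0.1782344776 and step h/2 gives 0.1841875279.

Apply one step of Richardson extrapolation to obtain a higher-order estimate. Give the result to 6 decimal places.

0.190141

Order 1 gives 2^r = 2 and 2^r − 1 = 1.
2 × 0.1841875279 − 0.1782344776 = 0.1901405782
Divide by 2^1 − 1 = 1.
0.1901405782 ÷ 1 = 0.1901405782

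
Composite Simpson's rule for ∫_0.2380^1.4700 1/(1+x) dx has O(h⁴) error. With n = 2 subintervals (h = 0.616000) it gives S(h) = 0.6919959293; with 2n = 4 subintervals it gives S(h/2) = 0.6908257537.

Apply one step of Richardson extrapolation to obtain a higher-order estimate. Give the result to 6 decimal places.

0.690748

r = 4: numerator weight 16, denominator 15.
Top: 16(0.6908257537) − (0.6919959293) = 10.3612161299
R = 10.3612161299/15 = 0.6907477420
Correction |R − A(h/2)| = 7.801e-05; gap |A(h/2) − A(h)| = 1.170e-03.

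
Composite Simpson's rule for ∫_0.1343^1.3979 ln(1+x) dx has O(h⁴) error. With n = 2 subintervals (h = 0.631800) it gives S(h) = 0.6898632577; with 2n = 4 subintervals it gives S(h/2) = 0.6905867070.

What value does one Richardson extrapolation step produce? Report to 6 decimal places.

0.690635

Error is O(h^4); halving h shrinks it by 2^4 = 16.
16 × 0.6905867070 = 11.0493873120; 11.0493873120 − 0.6898632577 = 10.3595240543
Extrapolated: 10.3595240543 / 15 = 0.6906349370
Correction |R − A(h/2)| = 4.823e-05; gap |A(h/2) − A(h)| = 7.234e-04.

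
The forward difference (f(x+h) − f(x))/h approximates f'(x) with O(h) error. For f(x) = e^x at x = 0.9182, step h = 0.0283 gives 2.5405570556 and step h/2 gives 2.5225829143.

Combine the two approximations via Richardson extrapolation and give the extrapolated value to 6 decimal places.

2.504609

With r = 1 the leading error scales as h^1, so the weight is 2^1 = 2.
A(h/2) − A(h) = 2.5225829143 − 2.5405570556 = -0.0179741413
Correction (A(h/2) − A(h))/(2 − 1) = (-0.0179741413)/1 = -0.0179741413
R = 2.5225829143 − 0.0179741413 = 2.5046087730
Correction |R − A(h/2)| = 1.797e-02; gap |A(h/2) − A(h)| = 1.797e-02.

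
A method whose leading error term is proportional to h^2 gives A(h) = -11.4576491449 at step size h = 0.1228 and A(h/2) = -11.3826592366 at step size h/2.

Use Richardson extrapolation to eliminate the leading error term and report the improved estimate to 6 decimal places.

-11.357663

Error is O(h^2); halving h shrinks it by 2^2 = 4.
2^2×A(h/2) = -45.5306369464; minus A(h) gives -34.0729878015.
(-34.0729878015) ÷ 3 = -11.3576626005
Gap between inputs: 7.499e-02; correction applied: +0.0249966361.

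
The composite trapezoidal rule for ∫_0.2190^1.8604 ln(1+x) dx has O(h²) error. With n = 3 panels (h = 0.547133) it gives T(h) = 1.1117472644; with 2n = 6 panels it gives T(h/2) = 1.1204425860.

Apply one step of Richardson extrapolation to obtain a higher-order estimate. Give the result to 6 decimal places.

Error is O(h^2); halving h shrinks it by 2^2 = 4.
A(h/2) − A(h) = 1.1204425860 − 1.1117472644 = 0.0086953216
Correction (A(h/2) − A(h))/(4 − 1) = 0.0086953216/3 = 0.0028984405
R = A(h/2) + (A(h/2) − A(h))/3 = 1.1204425860 + 0.0028984405 = 1.1233410265

1.123341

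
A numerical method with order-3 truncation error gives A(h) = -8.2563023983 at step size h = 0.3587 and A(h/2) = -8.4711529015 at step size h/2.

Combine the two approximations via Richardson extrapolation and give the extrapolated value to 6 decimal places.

-8.501846

Method order is 3; weight 2^3 = 8.
Numerator 8·A(h/2) − A(h) = 8·(-8.4711529015) − (-8.2563023983) = -59.5129208137
Denominator 8 − 1 = 7.
Extrapolated: (-59.5129208137) / 7 = -8.5018458305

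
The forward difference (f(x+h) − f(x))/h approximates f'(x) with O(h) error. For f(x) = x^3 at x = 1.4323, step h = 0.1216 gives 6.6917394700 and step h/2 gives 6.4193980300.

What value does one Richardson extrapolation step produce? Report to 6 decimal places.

6.147057

r = 1, so 2^r = 2.
2^1×A(h/2) = 12.8387960600; minus A(h) gives 6.1470565900.
Denominator 2 − 1 = 1.
R = 6.1470565900/1 = 6.1470565900
Gap between inputs: 2.723e-01; correction applied: −0.2723414400.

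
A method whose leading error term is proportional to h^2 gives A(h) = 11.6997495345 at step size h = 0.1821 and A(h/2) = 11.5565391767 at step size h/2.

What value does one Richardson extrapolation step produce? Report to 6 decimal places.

Leading term ∝ h^2; use weight 4 = 2^2.
Numerator 4 × A(h/2) − A(h) = 4 × 11.5565391767 − 11.6997495345 = 34.5264071723
Denominator 4 − 1 = 3.
So the Richardson estimate is 11.5088023908.
Shift from A(h/2): −0.0477367859.

11.508802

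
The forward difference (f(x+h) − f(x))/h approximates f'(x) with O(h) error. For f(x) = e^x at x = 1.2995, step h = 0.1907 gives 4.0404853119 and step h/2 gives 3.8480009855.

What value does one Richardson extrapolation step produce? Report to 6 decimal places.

Leading term ∝ h^1; use weight 2 = 2^1.
A(h/2) − A(h) = 3.8480009855 − 4.0404853119 = -0.1924843264
Divide by 2^1 − 1 = 1: (-0.1924843264)/1 = -0.1924843264
R = A(h/2) + (A(h/2) − A(h))/1 = 3.8480009855 − 0.1924843264 = 3.6555166591

3.655517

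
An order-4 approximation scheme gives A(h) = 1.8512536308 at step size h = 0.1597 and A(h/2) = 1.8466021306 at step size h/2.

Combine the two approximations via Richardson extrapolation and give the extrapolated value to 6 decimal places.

Error is O(h^4); halving h shrinks it by 2^4 = 16.
Top: 16(1.8466021306) − (1.8512536308) = 27.6943804588
Extrapolated: 27.6943804588 / 15 = 1.8462920306
Shift from A(h/2): −0.0003101000.

1.846292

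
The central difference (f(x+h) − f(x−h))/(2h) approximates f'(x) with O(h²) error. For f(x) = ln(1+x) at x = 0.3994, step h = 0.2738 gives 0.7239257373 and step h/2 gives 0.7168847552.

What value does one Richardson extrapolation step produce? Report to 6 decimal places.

0.714538

Method order is 2; weight 2^2 = 4.
2^2×A(h/2) = 2.8675390208; minus A(h) gives 2.1436132835.
Extrapolated: 2.1436132835 / 3 = 0.7145377612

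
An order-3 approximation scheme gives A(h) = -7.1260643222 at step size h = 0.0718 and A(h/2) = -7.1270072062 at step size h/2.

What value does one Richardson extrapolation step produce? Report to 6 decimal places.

The method has order 3: 2^3 = 8.
8·(-7.1270072062) − (-7.1260643222) = -49.8899933274
Denominator 8 − 1 = 7.
Extrapolated: (-49.8899933274) / 7 = -7.1271419039
Correction |R − A(h/2)| = 1.347e-04; gap |A(h/2) − A(h)| = 9.429e-04.

-7.127142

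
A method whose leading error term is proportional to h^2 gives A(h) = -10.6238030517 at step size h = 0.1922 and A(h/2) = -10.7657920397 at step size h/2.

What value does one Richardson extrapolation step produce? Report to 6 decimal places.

Leading term ∝ h^2; use weight 4 = 2^2.
Difference of the inputs: -10.7657920397 − (-10.6238030517) = -0.1419889880
Correction (A(h/2) − A(h))/(4 − 1) = (-0.1419889880)/3 = -0.0473296627
R = A(h/2) + (A(h/2) − A(h))/3 = -10.7657920397 − 0.0473296627 = -10.8131217024

-10.813122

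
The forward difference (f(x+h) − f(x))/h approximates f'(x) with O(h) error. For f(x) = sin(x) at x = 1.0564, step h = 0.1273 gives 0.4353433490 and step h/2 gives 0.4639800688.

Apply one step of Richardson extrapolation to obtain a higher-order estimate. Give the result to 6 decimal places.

0.492617

Leading term ∝ h^1; use weight 2 = 2^1.
2 × 0.4639800688 = 0.9279601376; subtract 0.4353433490 → 0.4926167886
(2 × 0.4639800688 − 0.4353433490)/(2 − 1) = 0.4926167886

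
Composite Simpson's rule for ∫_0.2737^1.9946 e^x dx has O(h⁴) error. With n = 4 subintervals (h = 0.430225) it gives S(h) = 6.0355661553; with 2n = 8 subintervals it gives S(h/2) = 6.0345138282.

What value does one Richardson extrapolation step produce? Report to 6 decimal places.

6.034444

Leading term ∝ h^4; use weight 16 = 2^4.
Weighted: 96.5522212512 − 6.0355661553 = 90.5166550959
90.5166550959 ÷ 15 = 6.0344436731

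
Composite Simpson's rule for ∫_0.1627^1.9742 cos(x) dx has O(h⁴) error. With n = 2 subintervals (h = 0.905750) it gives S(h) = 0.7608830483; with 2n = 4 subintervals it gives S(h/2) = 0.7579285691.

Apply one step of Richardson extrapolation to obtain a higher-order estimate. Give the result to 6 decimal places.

r = 4: numerator weight 16, denominator 15.
2^4×A(h/2) = 12.1268571056; minus A(h) gives 11.3659740573.
Divide by 2^4 − 1 = 15.
11.3659740573 ÷ 15 = 0.7577316038
Correction |R − A(h/2)| = 1.970e-04; gap |A(h/2) − A(h)| = 2.954e-03.

0.757732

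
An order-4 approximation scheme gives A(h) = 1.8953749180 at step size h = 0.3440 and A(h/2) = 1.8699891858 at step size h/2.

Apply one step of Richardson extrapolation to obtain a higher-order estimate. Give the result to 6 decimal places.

r = 4: numerator weight 16, denominator 15.
Numerator 16*A(h/2) − A(h) = 16*1.8699891858 − 1.8953749180 = 28.0244520548
(16*1.8699891858 − 1.8953749180)/(16 − 1) = 1.8682968037
Gap between inputs: 2.539e-02; correction applied: −0.0016923821.

1.868297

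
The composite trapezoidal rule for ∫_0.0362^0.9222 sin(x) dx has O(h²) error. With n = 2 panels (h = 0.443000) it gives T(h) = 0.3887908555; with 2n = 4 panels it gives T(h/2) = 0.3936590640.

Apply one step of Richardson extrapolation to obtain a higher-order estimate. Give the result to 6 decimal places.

0.395282

Leading term ∝ h^2; use weight 4 = 2^2.
4*0.3936590640 = 1.5746362560; 1.5746362560 − 0.3887908555 = 1.1858454005
1.1858454005 ÷ 3 = 0.3952818002
Gap between inputs: 4.868e-03; correction applied: +0.0016227362.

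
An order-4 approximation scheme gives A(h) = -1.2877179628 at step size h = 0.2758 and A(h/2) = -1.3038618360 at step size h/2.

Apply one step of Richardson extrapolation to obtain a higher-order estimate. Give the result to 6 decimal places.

Order 4 gives 2^r = 16 and 2^r − 1 = 15.
2^4 × A(h/2) = -20.8617893760; minus A(h) gives -19.5740714132.
Divide by 2^4 − 1 = 15.
So the Richardson estimate is -1.3049380942.
Shift from A(h/2): −0.0010762582.

-1.304938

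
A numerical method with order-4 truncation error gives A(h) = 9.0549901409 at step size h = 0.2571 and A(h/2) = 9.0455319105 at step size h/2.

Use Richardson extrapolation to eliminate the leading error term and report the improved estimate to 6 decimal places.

Leading term ∝ h^4; use weight 16 = 2^4.
16 × 9.0455319105 − 9.0549901409 = 135.6735204271
135.6735204271 ÷ 15 = 9.0449013618
Correction |R − A(h/2)| = 6.305e-04; gap |A(h/2) − A(h)| = 9.458e-03.

9.044901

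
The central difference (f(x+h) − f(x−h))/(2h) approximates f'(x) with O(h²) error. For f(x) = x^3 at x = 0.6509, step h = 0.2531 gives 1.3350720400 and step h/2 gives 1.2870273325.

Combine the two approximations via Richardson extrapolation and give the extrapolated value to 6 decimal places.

1.271012

Method order is 2; weight 2^2 = 4.
Numerator 4*A(h/2) − A(h) = 4*1.2870273325 − 1.3350720400 = 3.8130372900
(4*1.2870273325 − 1.3350720400)/(4 − 1) = 1.2710124300
Gap between inputs: 4.804e-02; correction applied: −0.0160149025.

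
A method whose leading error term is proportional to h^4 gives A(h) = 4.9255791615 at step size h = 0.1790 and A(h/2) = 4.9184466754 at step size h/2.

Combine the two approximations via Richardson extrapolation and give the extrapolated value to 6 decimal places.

Order 4 gives 2^r = 16 and 2^r − 1 = 15.
Weighted: 78.6951468064 − 4.9255791615 = 73.7695676449
Extrapolated: 73.7695676449 / 15 = 4.9179711763

4.917971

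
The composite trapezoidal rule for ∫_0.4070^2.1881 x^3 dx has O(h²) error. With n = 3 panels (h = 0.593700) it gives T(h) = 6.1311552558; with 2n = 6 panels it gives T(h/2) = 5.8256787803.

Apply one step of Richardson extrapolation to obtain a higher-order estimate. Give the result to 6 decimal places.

Method order is 2; weight 2^2 = 4.
Numerator 4·A(h/2) − A(h) = 4·5.8256787803 − 6.1311552558 = 17.1715598654
Denominator 4 − 1 = 3.
Result: 5.7238532885

5.723853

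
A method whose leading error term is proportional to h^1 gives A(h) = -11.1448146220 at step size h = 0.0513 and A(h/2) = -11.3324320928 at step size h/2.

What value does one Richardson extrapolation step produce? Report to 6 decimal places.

Method order is 1; weight 2^1 = 2.
Top: 2(-11.3324320928) − (-11.1448146220) = -11.5200495636
Denominator 2 − 1 = 1.
So the Richardson estimate is -11.5200495636.

-11.520050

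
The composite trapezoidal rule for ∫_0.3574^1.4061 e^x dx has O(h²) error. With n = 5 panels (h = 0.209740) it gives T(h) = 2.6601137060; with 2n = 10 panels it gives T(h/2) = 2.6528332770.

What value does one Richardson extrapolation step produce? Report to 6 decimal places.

2.650406

With r = 2 the leading error scales as h^2, so the weight is 2^2 = 4.
Difference of the inputs: 2.6528332770 − 2.6601137060 = -0.0072804290
Correction (A(h/2) − A(h))/(4 − 1) = (-0.0072804290)/3 = -0.0024268097
R = 2.6528332770 − 0.0024268097 = 2.6504064673
Shift from A(h/2): −0.0024268097.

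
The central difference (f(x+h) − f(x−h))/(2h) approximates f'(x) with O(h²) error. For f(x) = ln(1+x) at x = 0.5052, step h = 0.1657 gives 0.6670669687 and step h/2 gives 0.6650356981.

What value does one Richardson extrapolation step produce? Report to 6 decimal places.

0.664359

Leading term ∝ h^2; use weight 4 = 2^2.
4 × 0.6650356981 = 2.6601427924; 2.6601427924 − 0.6670669687 = 1.9930758237
Denominator 4 − 1 = 3.
So the Richardson estimate is 0.6643586079.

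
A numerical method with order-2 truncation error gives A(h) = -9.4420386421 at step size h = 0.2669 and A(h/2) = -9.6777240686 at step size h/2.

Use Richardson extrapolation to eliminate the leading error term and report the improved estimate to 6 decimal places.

-9.756286

Method order is 2; weight 2^2 = 4.
Top: 4(-9.6777240686) − (-9.4420386421) = -29.2688576323
(4*(-9.6777240686) − (-9.4420386421))/(4 − 1) = -9.7562858774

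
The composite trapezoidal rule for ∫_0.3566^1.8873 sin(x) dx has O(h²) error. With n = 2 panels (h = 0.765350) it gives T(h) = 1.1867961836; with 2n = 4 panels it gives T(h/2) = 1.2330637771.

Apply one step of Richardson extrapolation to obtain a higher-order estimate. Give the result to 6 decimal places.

With r = 2 the leading error scales as h^2, so the weight is 2^2 = 4.
4 × 1.2330637771 = 4.9322551084; 4.9322551084 − 1.1867961836 = 3.7454589248
Divide by 2^2 − 1 = 3.
Extrapolated: 3.7454589248 / 3 = 1.2484863083

1.248486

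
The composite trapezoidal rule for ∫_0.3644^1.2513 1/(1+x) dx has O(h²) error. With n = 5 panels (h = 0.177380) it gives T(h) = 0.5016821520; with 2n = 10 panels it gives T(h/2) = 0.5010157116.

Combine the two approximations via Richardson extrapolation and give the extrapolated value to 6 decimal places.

0.500794

Error is O(h^2); halving h shrinks it by 2^2 = 4.
4×0.5010157116 = 2.0040628464; 2.0040628464 − 0.5016821520 = 1.5023806944
Divide by 2^2 − 1 = 3.
So the Richardson estimate is 0.5007935648.
Shift from A(h/2): −0.0002221468.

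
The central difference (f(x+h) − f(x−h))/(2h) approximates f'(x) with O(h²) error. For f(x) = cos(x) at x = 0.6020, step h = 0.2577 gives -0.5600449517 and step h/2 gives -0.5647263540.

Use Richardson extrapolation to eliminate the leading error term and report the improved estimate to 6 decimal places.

-0.566287

r = 2: numerator weight 4, denominator 3.
A(h/2) − A(h) = -0.5647263540 − (-0.5600449517) = -0.0046814023
Correction (A(h/2) − A(h))/(4 − 1) = (-0.0046814023)/3 = -0.0015604674
R = -0.5647263540 − 0.0015604674 = -0.5662868214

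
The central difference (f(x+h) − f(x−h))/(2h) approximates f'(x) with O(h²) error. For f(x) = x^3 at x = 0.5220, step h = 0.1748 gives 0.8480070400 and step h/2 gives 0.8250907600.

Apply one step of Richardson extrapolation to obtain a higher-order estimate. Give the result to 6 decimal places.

r = 2: numerator weight 4, denominator 3.
Weighted: 3.3003630400 − 0.8480070400 = 2.4523560000
Divide by 2^2 − 1 = 3.
Extrapolated: 2.4523560000 / 3 = 0.8174520000

0.817452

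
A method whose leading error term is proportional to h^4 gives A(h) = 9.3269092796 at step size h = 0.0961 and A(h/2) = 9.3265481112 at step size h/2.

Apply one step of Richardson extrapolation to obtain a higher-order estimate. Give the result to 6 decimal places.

9.326524

Order 4 gives 2^r = 16 and 2^r − 1 = 15.
Weighted: 149.2247697792 − 9.3269092796 = 139.8978604996
R = 139.8978604996/15 = 9.3265240333
Gap between inputs: 3.612e-04; correction applied: −0.0000240779.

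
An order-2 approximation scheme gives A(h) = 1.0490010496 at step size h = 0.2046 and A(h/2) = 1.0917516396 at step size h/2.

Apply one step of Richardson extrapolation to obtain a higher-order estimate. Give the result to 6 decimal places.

1.106002

The method has order 2: 2^2 = 4.
Numerator 4*A(h/2) − A(h) = 4*1.0917516396 − 1.0490010496 = 3.3180055088
R = 3.3180055088/3 = 1.1060018363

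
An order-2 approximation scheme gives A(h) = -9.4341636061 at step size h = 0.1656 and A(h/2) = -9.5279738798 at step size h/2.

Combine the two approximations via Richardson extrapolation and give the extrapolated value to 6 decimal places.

-9.559244

Method order is 2; weight 2^2 = 4.
4 × (-9.5279738798) = -38.1118955192; (-38.1118955192) − (-9.4341636061) = -28.6777319131
Divide by 2^2 − 1 = 3.
Extrapolated: (-28.6777319131) / 3 = -9.5592439710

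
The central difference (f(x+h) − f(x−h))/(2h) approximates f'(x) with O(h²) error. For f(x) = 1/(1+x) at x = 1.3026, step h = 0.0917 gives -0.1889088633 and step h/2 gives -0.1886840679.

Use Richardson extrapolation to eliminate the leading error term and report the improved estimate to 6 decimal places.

-0.188609

The method has order 2: 2^2 = 4.
4*(-0.1886840679) = -0.7547362716; subtract (-0.1889088633) → -0.5658274083
(4*(-0.1886840679) − (-0.1889088633))/(4 − 1) = -0.1886091361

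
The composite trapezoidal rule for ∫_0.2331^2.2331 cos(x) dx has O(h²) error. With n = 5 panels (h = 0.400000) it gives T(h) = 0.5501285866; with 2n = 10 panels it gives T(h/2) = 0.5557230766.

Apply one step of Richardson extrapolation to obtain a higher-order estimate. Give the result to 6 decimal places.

The method has order 2: 2^2 = 4.
Weighted: 2.2228923064 − 0.5501285866 = 1.6727637198
(4×0.5557230766 − 0.5501285866)/(4 − 1) = 0.5575879066
Gap between inputs: 5.594e-03; correction applied: +0.0018648300.

0.557588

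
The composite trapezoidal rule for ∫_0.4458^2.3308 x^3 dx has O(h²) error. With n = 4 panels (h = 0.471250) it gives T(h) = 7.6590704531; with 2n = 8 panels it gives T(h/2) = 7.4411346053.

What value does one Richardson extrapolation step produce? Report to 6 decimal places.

7.368489

Method order is 2; weight 2^2 = 4.
4*7.4411346053 = 29.7645384212; subtract 7.6590704531 → 22.1054679681
Divide by 2^2 − 1 = 3.
So the Richardson estimate is 7.3684893227.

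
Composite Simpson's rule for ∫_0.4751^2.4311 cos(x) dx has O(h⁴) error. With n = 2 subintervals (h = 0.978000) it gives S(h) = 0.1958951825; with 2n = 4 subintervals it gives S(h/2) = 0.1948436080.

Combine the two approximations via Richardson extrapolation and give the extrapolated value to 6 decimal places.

Order 4 gives 2^r = 16 and 2^r − 1 = 15.
Difference of the inputs: 0.1948436080 − 0.1958951825 = -0.0010515745
Correction (A(h/2) − A(h))/(16 − 1) = (-0.0010515745)/15 = -0.0000701050
R = A(h/2) + (A(h/2) − A(h))/15 = 0.1948436080 − 0.0000701050 = 0.1947735030
Gap between inputs: 1.052e-03; correction applied: −0.0000701050.

0.194774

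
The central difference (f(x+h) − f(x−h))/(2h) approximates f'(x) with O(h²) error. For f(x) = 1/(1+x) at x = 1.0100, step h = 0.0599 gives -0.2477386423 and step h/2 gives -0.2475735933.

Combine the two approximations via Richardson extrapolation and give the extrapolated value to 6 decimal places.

-0.247519

The method has order 2: 2^2 = 4.
Difference of the inputs: -0.2475735933 − (-0.2477386423) = 0.0001650490
Correction (A(h/2) − A(h))/(4 − 1) = 0.0001650490/3 = 0.0000550163
R = -0.2475735933 + 0.0000550163 = -0.2475185770
Gap between inputs: 1.650e-04; correction applied: +0.0000550163.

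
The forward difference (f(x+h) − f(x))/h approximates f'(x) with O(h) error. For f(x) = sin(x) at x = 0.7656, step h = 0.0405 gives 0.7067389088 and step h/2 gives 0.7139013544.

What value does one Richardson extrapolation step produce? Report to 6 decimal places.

0.721064

Error is O(h^1); halving h shrinks it by 2^1 = 2.
Weighted: 1.4278027088 − 0.7067389088 = 0.7210638000
Divide by 2^1 − 1 = 1.
So the Richardson estimate is 0.7210638000.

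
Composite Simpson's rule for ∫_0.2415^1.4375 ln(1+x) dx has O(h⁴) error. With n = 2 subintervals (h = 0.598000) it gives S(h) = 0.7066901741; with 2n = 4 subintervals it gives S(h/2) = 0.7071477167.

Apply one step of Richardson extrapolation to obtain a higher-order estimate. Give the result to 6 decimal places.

r = 4, so 2^r = 16.
Difference of the inputs: 0.7071477167 − 0.7066901741 = 0.0004575426
Correction (A(h/2) − A(h))/(16 − 1) = 0.0004575426/15 = 0.0000305028
R = 0.7071477167 + 0.0000305028 = 0.7071782195
Shift from A(h/2): +0.0000305028.

0.707178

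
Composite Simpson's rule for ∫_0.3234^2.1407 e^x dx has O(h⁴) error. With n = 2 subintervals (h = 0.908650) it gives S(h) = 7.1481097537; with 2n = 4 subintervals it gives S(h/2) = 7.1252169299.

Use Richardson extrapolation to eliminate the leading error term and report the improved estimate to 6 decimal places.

7.123691

Order 4 gives 2^r = 16 and 2^r − 1 = 15.
2^4×A(h/2) = 114.0034708784; minus A(h) gives 106.8553611247.
106.8553611247 ÷ 15 = 7.1236907416
Gap between inputs: 2.289e-02; correction applied: −0.0015261883.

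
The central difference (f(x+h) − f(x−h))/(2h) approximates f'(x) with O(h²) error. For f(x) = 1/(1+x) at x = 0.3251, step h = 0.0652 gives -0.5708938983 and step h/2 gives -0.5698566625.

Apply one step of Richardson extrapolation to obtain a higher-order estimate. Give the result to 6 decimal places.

-0.569511

r = 2, so 2^r = 4.
Difference of the inputs: -0.5698566625 − (-0.5708938983) = 0.0010372358
Divide by 2^2 − 1 = 3: 0.0010372358/3 = 0.0003457453
R = -0.5698566625 + 0.0003457453 = -0.5695109172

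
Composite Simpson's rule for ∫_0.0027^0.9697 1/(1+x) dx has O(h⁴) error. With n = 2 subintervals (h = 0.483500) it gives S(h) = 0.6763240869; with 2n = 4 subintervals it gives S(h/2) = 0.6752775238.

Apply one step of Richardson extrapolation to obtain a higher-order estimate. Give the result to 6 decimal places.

The method has order 4: 2^4 = 16.
16·0.6752775238 = 10.8044403808; 10.8044403808 − 0.6763240869 = 10.1281162939
Divide by 2^4 − 1 = 15.
Extrapolated: 10.1281162939 / 15 = 0.6752077529

0.675208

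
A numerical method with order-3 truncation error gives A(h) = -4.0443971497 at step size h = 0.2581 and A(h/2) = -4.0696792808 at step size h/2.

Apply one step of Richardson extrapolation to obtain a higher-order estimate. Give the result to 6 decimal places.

-4.073291

With r = 3 the leading error scales as h^3, so the weight is 2^3 = 8.
8*(-4.0696792808) = -32.5574342464; subtract (-4.0443971497) → -28.5130370967
Extrapolated: (-28.5130370967) / 7 = -4.0732910138
Shift from A(h/2): −0.0036117330.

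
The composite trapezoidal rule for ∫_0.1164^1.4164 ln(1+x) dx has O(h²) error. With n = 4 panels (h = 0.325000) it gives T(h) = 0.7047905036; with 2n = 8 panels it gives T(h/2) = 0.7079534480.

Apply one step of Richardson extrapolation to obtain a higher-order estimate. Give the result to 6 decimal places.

0.709008

Error is O(h^2); halving h shrinks it by 2^2 = 4.
2^2*A(h/2) = 2.8318137920; minus A(h) gives 2.1270232884.
2.1270232884 ÷ 3 = 0.7090077628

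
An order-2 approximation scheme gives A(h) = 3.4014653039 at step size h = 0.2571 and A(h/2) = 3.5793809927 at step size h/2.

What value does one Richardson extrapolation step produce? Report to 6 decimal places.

The method has order 2: 2^2 = 4.
4*3.5793809927 = 14.3175239708; subtract 3.4014653039 → 10.9160586669
Denominator 4 − 1 = 3.
So the Richardson estimate is 3.6386862223.

3.638686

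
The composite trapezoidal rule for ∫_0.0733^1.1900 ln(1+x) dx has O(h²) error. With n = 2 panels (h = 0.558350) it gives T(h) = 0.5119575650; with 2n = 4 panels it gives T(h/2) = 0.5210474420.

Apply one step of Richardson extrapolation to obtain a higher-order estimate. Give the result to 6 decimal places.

r = 2, so 2^r = 4.
Weighted: 2.0841897680 − 0.5119575650 = 1.5722322030
1.5722322030 ÷ 3 = 0.5240774010

0.524077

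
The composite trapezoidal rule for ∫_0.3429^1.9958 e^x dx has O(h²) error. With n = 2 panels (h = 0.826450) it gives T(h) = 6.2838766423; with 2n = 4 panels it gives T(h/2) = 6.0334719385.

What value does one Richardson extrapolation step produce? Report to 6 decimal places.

5.950004

r = 2: numerator weight 4, denominator 3.
Weighted: 24.1338877540 − 6.2838766423 = 17.8500111117
Extrapolated: 17.8500111117 / 3 = 5.9500037039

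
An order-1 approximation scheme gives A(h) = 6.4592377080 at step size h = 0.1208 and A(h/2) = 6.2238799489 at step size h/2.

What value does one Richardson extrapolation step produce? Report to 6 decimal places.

5.988522

r = 1, so 2^r = 2.
Weighted: 12.4477598978 − 6.4592377080 = 5.9885221898
Denominator 2 − 1 = 1.
So the Richardson estimate is 5.9885221898.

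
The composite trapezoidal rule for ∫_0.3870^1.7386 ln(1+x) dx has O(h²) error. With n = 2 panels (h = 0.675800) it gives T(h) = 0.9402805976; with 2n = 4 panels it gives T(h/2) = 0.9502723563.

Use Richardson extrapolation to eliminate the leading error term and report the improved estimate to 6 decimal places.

0.953603

Error is O(h^2); halving h shrinks it by 2^2 = 4.
Top: 4(0.9502723563) − (0.9402805976) = 2.8608088276
2.8608088276 ÷ 3 = 0.9536029425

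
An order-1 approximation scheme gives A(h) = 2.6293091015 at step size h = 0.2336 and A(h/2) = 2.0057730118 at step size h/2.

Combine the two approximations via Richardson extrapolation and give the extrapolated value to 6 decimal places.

Leading term ∝ h^1; use weight 2 = 2^1.
A(h/2) − A(h) = 2.0057730118 − 2.6293091015 = -0.6235360897
Correction (A(h/2) − A(h))/(2 − 1) = (-0.6235360897)/1 = -0.6235360897
R = A(h/2) + (A(h/2) − A(h))/1 = 2.0057730118 − 0.6235360897 = 1.3822369221

1.382237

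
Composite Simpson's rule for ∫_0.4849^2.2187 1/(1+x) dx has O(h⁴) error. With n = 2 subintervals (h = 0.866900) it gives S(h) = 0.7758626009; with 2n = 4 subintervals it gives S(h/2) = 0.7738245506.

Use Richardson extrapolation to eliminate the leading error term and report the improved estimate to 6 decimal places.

0.773689

r = 4: numerator weight 16, denominator 15.
16*0.7738245506 − 0.7758626009 = 11.6053302087
(16*0.7738245506 − 0.7758626009)/(16 − 1) = 0.7736886806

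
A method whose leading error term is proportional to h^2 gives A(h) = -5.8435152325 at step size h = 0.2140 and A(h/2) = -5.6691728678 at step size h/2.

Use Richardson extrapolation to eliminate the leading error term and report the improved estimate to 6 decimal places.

Error is O(h^2); halving h shrinks it by 2^2 = 4.
4*(-5.6691728678) = -22.6766914712; subtract (-5.8435152325) → -16.8331762387
Divide by 2^2 − 1 = 3.
(-16.8331762387) ÷ 3 = -5.6110587462
Shift from A(h/2): +0.0581141216.

-5.611059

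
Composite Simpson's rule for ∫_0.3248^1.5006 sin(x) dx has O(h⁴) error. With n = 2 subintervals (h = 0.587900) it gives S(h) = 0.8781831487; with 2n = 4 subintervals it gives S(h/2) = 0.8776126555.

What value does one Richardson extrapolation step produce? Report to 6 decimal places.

Order 4 gives 2^r = 16 and 2^r − 1 = 15.
Numerator 16·A(h/2) − A(h) = 16·0.8776126555 − 0.8781831487 = 13.1636193393
13.1636193393 ÷ 15 = 0.8775746226
Shift from A(h/2): −0.0000380329.

0.877575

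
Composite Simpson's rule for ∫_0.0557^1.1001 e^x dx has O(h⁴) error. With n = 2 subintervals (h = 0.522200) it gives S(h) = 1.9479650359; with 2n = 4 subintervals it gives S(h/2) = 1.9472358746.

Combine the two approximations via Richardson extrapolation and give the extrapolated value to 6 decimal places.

1.947187

The method has order 4: 2^4 = 16.
Numerator 16·A(h/2) − A(h) = 16·1.9472358746 − 1.9479650359 = 29.2078089577
(16·1.9472358746 − 1.9479650359)/(16 − 1) = 1.9471872638
Gap between inputs: 7.292e-04; correction applied: −0.0000486108.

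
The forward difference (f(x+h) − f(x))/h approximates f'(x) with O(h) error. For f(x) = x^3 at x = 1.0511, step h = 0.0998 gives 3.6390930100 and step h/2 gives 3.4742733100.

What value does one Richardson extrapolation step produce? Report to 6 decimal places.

Leading term ∝ h^1; use weight 2 = 2^1.
Difference of the inputs: 3.4742733100 − 3.6390930100 = -0.1648197000
Divide by 2^1 − 1 = 1: (-0.1648197000)/1 = -0.1648197000
R = A(h/2) + (A(h/2) − A(h))/1 = 3.4742733100 − 0.1648197000 = 3.3094536100

3.309454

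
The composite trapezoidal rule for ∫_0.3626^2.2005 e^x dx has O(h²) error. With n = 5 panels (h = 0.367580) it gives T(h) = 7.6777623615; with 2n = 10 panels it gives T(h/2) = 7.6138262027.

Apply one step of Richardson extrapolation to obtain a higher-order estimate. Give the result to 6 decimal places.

With r = 2 the leading error scales as h^2, so the weight is 2^2 = 4.
Difference of the inputs: 7.6138262027 − 7.6777623615 = -0.0639361588
Divide by 2^2 − 1 = 3: (-0.0639361588)/3 = -0.0213120529
R = A(h/2) + (A(h/2) − A(h))/3 = 7.6138262027 − 0.0213120529 = 7.5925141498
Gap between inputs: 6.394e-02; correction applied: −0.0213120529.

7.592514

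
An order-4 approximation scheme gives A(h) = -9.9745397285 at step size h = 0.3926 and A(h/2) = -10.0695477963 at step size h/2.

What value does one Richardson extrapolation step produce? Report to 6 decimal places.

-10.075882

Order 4 gives 2^r = 16 and 2^r − 1 = 15.
Numerator 16·A(h/2) − A(h) = 16·(-10.0695477963) − (-9.9745397285) = -151.1382250123
Divide by 2^4 − 1 = 15.
R = (-151.1382250123)/15 = -10.0758816675
Correction |R − A(h/2)| = 6.334e-03; gap |A(h/2) − A(h)| = 9.501e-02.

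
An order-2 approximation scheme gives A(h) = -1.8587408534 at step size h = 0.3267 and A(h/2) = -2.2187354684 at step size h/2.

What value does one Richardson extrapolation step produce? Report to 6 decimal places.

-2.338734

The method has order 2: 2^2 = 4.
4·(-2.2187354684) = -8.8749418736; (-8.8749418736) − (-1.8587408534) = -7.0162010202
Extrapolated: (-7.0162010202) / 3 = -2.3387336734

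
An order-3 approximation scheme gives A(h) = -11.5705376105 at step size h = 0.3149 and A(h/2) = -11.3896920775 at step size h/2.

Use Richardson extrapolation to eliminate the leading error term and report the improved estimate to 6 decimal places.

The method has order 3: 2^3 = 8.
Numerator 8×A(h/2) − A(h) = 8×(-11.3896920775) − (-11.5705376105) = -79.5469990095
R = (-79.5469990095)/7 = -11.3638570014

-11.363857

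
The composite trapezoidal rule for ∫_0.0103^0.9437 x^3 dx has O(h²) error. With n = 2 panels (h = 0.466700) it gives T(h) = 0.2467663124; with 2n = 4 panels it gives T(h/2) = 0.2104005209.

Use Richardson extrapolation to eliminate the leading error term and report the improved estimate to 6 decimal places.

With r = 2 the leading error scales as h^2, so the weight is 2^2 = 4.
Top: 4(0.2104005209) − (0.2467663124) = 0.5948357712
(4*0.2104005209 − 0.2467663124)/(4 − 1) = 0.1982785904

0.198279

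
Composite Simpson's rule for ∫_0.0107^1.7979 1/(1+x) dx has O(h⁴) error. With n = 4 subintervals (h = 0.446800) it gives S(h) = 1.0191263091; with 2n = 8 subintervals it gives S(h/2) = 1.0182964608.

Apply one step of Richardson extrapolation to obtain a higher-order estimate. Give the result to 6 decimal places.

Method order is 4; weight 2^4 = 16.
A(h/2) − A(h) = 1.0182964608 − 1.0191263091 = -0.0008298483
Correction (A(h/2) − A(h))/(16 − 1) = (-0.0008298483)/15 = -0.0000553232
R = 1.0182964608 − 0.0000553232 = 1.0182411376

1.018241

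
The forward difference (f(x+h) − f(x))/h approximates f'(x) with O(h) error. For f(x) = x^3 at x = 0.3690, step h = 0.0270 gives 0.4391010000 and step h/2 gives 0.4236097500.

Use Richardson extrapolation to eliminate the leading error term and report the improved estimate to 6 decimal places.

0.408118

Order 1 gives 2^r = 2 and 2^r − 1 = 1.
2^1·A(h/2) = 0.8472195000; minus A(h) gives 0.4081185000.
R = 0.4081185000/1 = 0.4081185000
Gap between inputs: 1.549e-02; correction applied: −0.0154912500.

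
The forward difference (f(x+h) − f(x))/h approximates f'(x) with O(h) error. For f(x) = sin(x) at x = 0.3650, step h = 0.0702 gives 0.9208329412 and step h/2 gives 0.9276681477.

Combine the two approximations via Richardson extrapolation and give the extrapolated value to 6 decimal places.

Leading term ∝ h^1; use weight 2 = 2^1.
Weighted: 1.8553362954 − 0.9208329412 = 0.9345033542
Divide by 2^1 − 1 = 1.
R = 0.9345033542/1 = 0.9345033542
Correction |R − A(h/2)| = 6.835e-03; gap |A(h/2) − A(h)| = 6.835e-03.

0.934503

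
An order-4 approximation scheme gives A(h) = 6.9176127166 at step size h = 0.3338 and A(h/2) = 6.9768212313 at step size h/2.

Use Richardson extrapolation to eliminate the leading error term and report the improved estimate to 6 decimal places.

6.980768

The method has order 4: 2^4 = 16.
Numerator 16×A(h/2) − A(h) = 16×6.9768212313 − 6.9176127166 = 104.7115269842
(16×6.9768212313 − 6.9176127166)/(16 − 1) = 6.9807684656
Gap between inputs: 5.921e-02; correction applied: +0.0039472343.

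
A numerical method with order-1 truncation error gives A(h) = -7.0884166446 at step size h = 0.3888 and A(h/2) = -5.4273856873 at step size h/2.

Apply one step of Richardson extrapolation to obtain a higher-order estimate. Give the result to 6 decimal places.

-3.766355

Order 1 gives 2^r = 2 and 2^r − 1 = 1.
A(h/2) − A(h) = -5.4273856873 − (-7.0884166446) = 1.6610309573
Divide by 2^1 − 1 = 1: 1.6610309573/1 = 1.6610309573
R = A(h/2) + (A(h/2) − A(h))/1 = -5.4273856873 + 1.6610309573 = -3.7663547300
Correction |R − A(h/2)| = 1.661e+00; gap |A(h/2) − A(h)| = 1.661e+00.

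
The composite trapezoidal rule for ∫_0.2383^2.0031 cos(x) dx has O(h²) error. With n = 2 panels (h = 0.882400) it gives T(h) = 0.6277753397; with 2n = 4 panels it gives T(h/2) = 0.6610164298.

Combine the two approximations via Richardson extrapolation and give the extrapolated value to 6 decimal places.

0.672097

Order 2 gives 2^r = 4 and 2^r − 1 = 3.
2^2×A(h/2) = 2.6440657192; minus A(h) gives 2.0162903795.
R = 2.0162903795/3 = 0.6720967932
Correction |R − A(h/2)| = 1.108e-02; gap |A(h/2) − A(h)| = 3.324e-02.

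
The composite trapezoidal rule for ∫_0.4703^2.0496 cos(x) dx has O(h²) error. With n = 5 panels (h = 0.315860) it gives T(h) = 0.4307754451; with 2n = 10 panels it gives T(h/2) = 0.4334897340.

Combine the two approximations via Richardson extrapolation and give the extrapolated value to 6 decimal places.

r = 2, so 2^r = 4.
4×0.4334897340 − 0.4307754451 = 1.3031834909
(4×0.4334897340 − 0.4307754451)/(4 − 1) = 0.4343944970
Shift from A(h/2): +0.0009047630.

0.434394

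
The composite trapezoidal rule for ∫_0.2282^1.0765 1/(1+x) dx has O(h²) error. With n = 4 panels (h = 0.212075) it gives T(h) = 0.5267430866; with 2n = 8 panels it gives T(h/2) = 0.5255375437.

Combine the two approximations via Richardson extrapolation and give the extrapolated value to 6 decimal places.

The method has order 2: 2^2 = 4.
4 × 0.5255375437 = 2.1021501748; 2.1021501748 − 0.5267430866 = 1.5754070882
1.5754070882 ÷ 3 = 0.5251356961
Correction |R − A(h/2)| = 4.018e-04; gap |A(h/2) − A(h)| = 1.206e-03.

0.525136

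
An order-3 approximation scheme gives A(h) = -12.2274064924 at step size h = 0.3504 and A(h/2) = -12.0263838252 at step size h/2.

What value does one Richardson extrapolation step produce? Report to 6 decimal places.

Leading term ∝ h^3; use weight 8 = 2^3.
Top: 8(-12.0263838252) − (-12.2274064924) = -83.9836641092
Divide by 2^3 − 1 = 7.
So the Richardson estimate is -11.9976663013.
Correction |R − A(h/2)| = 2.872e-02; gap |A(h/2) − A(h)| = 2.010e-01.

-11.997666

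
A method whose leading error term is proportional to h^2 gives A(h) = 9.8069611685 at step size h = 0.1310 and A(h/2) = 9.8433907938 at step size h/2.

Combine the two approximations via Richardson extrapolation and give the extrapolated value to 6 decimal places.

9.855534

Method order is 2; weight 2^2 = 4.
Difference of the inputs: 9.8433907938 − 9.8069611685 = 0.0364296253
Divide by 2^2 − 1 = 3: 0.0364296253/3 = 0.0121432084
R = 9.8433907938 + 0.0121432084 = 9.8555340022
Gap between inputs: 3.643e-02; correction applied: +0.0121432084.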